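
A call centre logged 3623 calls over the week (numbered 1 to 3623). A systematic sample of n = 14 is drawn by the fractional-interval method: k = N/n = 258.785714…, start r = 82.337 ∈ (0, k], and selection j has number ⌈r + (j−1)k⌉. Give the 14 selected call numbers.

83, 342, 600, 859, 1118, 1377, 1636, 1894, 2153, 2412, 2671, 2929, 3188, 3447

j=1: r + 0k = 82.337 → ⌈·⌉ = 83
j=2: r + 1k = 341.122714… → ⌈·⌉ = 342
j=3: r + 2k = 599.908428… → ⌈·⌉ = 600
j=4: r + 3k = 858.694142… → ⌈·⌉ = 859
j=5: r + 4k = 1117.479857… → ⌈·⌉ = 1118
j=6: r + 5k = 1376.265571… → ⌈·⌉ = 1377
j=7: r + 6k = 1635.051285… → ⌈·⌉ = 1636
j=8: r + 7k = 1893.837 → ⌈·⌉ = 1894
j=9: r + 8k = 2152.622714… → ⌈·⌉ = 2153
j=10: r + 9k = 2411.408428… → ⌈·⌉ = 2412
j=11: r + 10k = 2670.194142… → ⌈·⌉ = 2671
j=12: r + 11k = 2928.979857… → ⌈·⌉ = 2929
j=13: r + 12k = 3187.765571… → ⌈·⌉ = 3188
j=14: r + 13k = 3446.551285… → ⌈·⌉ = 3447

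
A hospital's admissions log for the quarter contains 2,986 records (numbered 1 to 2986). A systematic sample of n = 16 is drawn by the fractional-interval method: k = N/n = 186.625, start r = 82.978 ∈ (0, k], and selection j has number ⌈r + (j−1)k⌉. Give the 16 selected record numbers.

j=1: r + 0k = 82.978 → ⌈·⌉ = 83
j=2: r + 1k = 269.603 → ⌈·⌉ = 270
j=3: r + 2k = 456.228 → ⌈·⌉ = 457
j=4: r + 3k = 642.853 → ⌈·⌉ = 643
j=5: r + 4k = 829.478 → ⌈·⌉ = 830
j=6: r + 5k = 1016.103 → ⌈·⌉ = 1017
j=7: r + 6k = 1202.728 → ⌈·⌉ = 1203
j=8: r + 7k = 1389.353 → ⌈·⌉ = 1390
j=9: r + 8k = 1575.978 → ⌈·⌉ = 1576
j=10: r + 9k = 1762.603 → ⌈·⌉ = 1763
j=11: r + 10k = 1949.228 → ⌈·⌉ = 1950
j=12: r + 11k = 2135.853 → ⌈·⌉ = 2136
j=13: r + 12k = 2322.478 → ⌈·⌉ = 2323
j=14: r + 13k = 2509.103 → ⌈·⌉ = 2510
j=15: r + 14k = 2695.728 → ⌈·⌉ = 2696
j=16: r + 15k = 2882.353 → ⌈·⌉ = 2883

83, 270, 457, 643, 830, 1017, 1203, 1390, 1576, 1763, 1950, 2136, 2323, 2510, 2696, 2883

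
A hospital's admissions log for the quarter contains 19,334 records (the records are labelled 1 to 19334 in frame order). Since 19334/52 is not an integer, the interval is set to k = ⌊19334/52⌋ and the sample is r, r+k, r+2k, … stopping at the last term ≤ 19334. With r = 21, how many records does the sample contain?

k = ⌊19334/52⌋ = 371
Achieved size = ⌊(19334 − 21)/371⌋ + 1 = ⌊19313/371⌋ + 1 = 52 + 1 = 53
(last selection: 21 + 52×371 = 19313 ≤ 19334; next would be 19684 > 19334)

53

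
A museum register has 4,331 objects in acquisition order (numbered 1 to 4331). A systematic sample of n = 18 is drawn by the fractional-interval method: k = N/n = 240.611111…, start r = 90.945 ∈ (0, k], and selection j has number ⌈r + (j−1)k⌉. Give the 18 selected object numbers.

j=1: r + 0k = 90.945 → ⌈·⌉ = 91
j=2: r + 1k = 331.556111… → ⌈·⌉ = 332
j=3: r + 2k = 572.167222… → ⌈·⌉ = 573
j=4: r + 3k = 812.778333… → ⌈·⌉ = 813
j=5: r + 4k = 1053.389444… → ⌈·⌉ = 1054
j=6: r + 5k = 1294.000555… → ⌈·⌉ = 1295
j=7: r + 6k = 1534.611666… → ⌈·⌉ = 1535
j=8: r + 7k = 1775.222777… → ⌈·⌉ = 1776
j=9: r + 8k = 2015.833888… → ⌈·⌉ = 2016
j=10: r + 9k = 2256.445 → ⌈·⌉ = 2257
j=11: r + 10k = 2497.056111… → ⌈·⌉ = 2498
j=12: r + 11k = 2737.667222… → ⌈·⌉ = 2738
j=13: r + 12k = 2978.278333… → ⌈·⌉ = 2979
j=14: r + 13k = 3218.889444… → ⌈·⌉ = 3219
j=15: r + 14k = 3459.500555… → ⌈·⌉ = 3460
j=16: r + 15k = 3700.111666… → ⌈·⌉ = 3701
j=17: r + 16k = 3940.722777… → ⌈·⌉ = 3941
j=18: r + 17k = 4181.333888… → ⌈·⌉ = 4182

91, 332, 573, 813, 1054, 1295, 1535, 1776, 2016, 2257, 2498, 2738, 2979, 3219, 3460, 3701, 3941, 4182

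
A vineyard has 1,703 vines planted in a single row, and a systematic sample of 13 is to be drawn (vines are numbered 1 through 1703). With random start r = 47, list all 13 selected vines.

47, 178, 309, 440, 571, 702, 833, 964, 1095, 1226, 1357, 1488, 1619

k = N/n = 1703/13 = 131
vine 1: 47
vine 2: 47 + 131 = 178
vine 3: 178 + 131 = 309
vine 4: 309 + 131 = 440
vine 5: 440 + 131 = 571
vine 6: 571 + 131 = 702
vine 7: 702 + 131 = 833
vine 8: 833 + 131 = 964
vine 9: 964 + 131 = 1095
vine 10: 1095 + 131 = 1226
vine 11: 1226 + 131 = 1357
vine 12: 1357 + 131 = 1488
vine 13: 1488 + 131 = 1619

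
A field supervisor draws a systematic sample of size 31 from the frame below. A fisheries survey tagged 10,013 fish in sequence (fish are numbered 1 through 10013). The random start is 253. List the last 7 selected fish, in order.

8005, 8328, 8651, 8974, 9297, 9620, 9943

k = N/n = 10013/31 = 323
25th selection = 253 + 24×323 = 8005
26th: 8005 + 323 = 8328
27th: 8328 + 323 = 8651
28th: 8651 + 323 = 8974
29th: 8974 + 323 = 9297
30th: 9297 + 323 = 9620
31st: 9620 + 323 = 9943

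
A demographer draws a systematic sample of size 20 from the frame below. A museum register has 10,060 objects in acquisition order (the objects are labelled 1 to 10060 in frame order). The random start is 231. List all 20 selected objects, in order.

k = N/n = 10060/20 = 503
object 1: 231
object 2: 231 + 503 = 734
object 3: 734 + 503 = 1237
object 4: 1237 + 503 = 1740
object 5: 1740 + 503 = 2243
object 6: 2243 + 503 = 2746
object 7: 2746 + 503 = 3249
object 8: 3249 + 503 = 3752
object 9: 3752 + 503 = 4255
object 10: 4255 + 503 = 4758
object 11: 4758 + 503 = 5261
object 12: 5261 + 503 = 5764
object 13: 5764 + 503 = 6267
object 14: 6267 + 503 = 6770
object 15: 6770 + 503 = 7273
object 16: 7273 + 503 = 7776
object 17: 7776 + 503 = 8279
object 18: 8279 + 503 = 8782
object 19: 8782 + 503 = 9285
object 20: 9285 + 503 = 9788

231, 734, 1237, 1740, 2243, 2746, 3249, 3752, 4255, 4758, 5261, 5764, 6267, 6770, 7273, 7776, 8279, 8782, 9285, 9788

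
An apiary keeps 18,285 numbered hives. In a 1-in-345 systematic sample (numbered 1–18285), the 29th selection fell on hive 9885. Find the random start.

k = 345
r = 9885 − (29−1)×345 = 9885 − 9660 = 225

225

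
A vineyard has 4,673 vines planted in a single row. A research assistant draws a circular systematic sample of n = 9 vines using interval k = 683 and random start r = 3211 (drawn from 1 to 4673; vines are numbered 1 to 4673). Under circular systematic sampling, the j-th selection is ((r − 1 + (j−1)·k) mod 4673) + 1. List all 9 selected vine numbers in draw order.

Selection 1: 3211
Selection 2: 3211 + 683 = 3894
Selection 3: 3894 + 683 = 4577
Selection 4: 4577 + 683 = 5260 → 5260 − 4673 = 587
Selection 5: 587 + 683 = 1270
Selection 6: 1270 + 683 = 1953
Selection 7: 1953 + 683 = 2636
Selection 8: 2636 + 683 = 3319
Selection 9: 3319 + 683 = 4002

3211, 3894, 4577, 587, 1270, 1953, 2636, 3319, 4002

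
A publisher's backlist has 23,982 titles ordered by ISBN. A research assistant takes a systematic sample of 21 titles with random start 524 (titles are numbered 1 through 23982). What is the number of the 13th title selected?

14228

k = 23982/21 = 1142
13th selection = r + (13−1)·k = 524 + 12×1142 = 524 + 13704 = 14228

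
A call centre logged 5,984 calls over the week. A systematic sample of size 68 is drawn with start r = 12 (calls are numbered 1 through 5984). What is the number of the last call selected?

5908

k = 5984/68 = 88
68th selection = r + (68−1)·k = 12 + 67×88 = 12 + 5896 = 5908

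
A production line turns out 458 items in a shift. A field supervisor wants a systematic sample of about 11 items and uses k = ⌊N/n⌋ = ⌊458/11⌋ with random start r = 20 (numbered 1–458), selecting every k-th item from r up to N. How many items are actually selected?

k = ⌊458/11⌋ = 41
Achieved size = ⌊(458 − 20)/41⌋ + 1 = ⌊438/41⌋ + 1 = 10 + 1 = 11
(last selection: 20 + 10×41 = 430 ≤ 458; next would be 471 > 458)

11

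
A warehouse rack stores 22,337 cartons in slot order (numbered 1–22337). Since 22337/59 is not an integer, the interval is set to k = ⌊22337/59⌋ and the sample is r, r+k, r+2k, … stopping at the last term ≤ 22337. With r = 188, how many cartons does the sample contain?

59

k = ⌊22337/59⌋ = 378
Achieved size = ⌊(22337 − 188)/378⌋ + 1 = ⌊22149/378⌋ + 1 = 58 + 1 = 59
(last selection: 188 + 58×378 = 22112 ≤ 22337; next would be 22490 > 22337)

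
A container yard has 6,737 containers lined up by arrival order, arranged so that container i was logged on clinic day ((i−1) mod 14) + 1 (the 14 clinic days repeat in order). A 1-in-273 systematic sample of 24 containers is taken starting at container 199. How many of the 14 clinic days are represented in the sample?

Consecutive selections differ by k = 273, so their clinic day numbers differ by 273 mod 14 = 7.
gcd(273, 14) = 7, so the sample visits 14/7 = 2 distinct residues mod 14.
Start 199 is clinic day 3; the clinic days hit are 3, 10.

2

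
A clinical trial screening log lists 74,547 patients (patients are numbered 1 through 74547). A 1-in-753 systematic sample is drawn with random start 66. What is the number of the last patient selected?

73860

k = 753
99th selection = r + (99−1)·k = 66 + 98×753 = 66 + 73794 = 73860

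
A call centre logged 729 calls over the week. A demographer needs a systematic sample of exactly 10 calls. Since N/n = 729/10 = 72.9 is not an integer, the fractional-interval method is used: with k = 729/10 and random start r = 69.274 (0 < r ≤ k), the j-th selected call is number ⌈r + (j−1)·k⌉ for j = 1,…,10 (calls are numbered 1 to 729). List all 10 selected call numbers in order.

j=1: r + 0k = 69.274 → ⌈·⌉ = 70
j=2: r + 1k = 142.174 → ⌈·⌉ = 143
j=3: r + 2k = 215.074 → ⌈·⌉ = 216
j=4: r + 3k = 287.974 → ⌈·⌉ = 288
j=5: r + 4k = 360.874 → ⌈·⌉ = 361
j=6: r + 5k = 433.774 → ⌈·⌉ = 434
j=7: r + 6k = 506.674 → ⌈·⌉ = 507
j=8: r + 7k = 579.574 → ⌈·⌉ = 580
j=9: r + 8k = 652.474 → ⌈·⌉ = 653
j=10: r + 9k = 725.374 → ⌈·⌉ = 726

70, 143, 216, 288, 361, 434, 507, 580, 653, 726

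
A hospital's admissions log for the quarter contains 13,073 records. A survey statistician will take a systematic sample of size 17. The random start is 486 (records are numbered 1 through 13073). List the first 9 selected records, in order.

486, 1255, 2024, 2793, 3562, 4331, 5100, 5869, 6638

k = N/n = 13073/17 = 769
record 1: 486
record 2: 486 + 769 = 1255
record 3: 1255 + 769 = 2024
record 4: 2024 + 769 = 2793
record 5: 2793 + 769 = 3562
record 6: 3562 + 769 = 4331
record 7: 4331 + 769 = 5100
record 8: 5100 + 769 = 5869
record 9: 5869 + 769 = 6638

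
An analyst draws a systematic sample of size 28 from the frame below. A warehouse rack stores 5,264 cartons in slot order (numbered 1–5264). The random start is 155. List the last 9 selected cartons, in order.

3727, 3915, 4103, 4291, 4479, 4667, 4855, 5043, 5231

k = N/n = 5264/28 = 188
20th selection = 155 + 19×188 = 3727
21st: 3727 + 188 = 3915
22nd: 3915 + 188 = 4103
23rd: 4103 + 188 = 4291
24th: 4291 + 188 = 4479
25th: 4479 + 188 = 4667
26th: 4667 + 188 = 4855
27th: 4855 + 188 = 5043
28th: 5043 + 188 = 5231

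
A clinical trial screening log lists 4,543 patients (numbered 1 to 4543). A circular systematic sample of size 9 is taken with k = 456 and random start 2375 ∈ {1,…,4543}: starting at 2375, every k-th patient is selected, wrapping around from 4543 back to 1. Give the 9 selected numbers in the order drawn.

Selection 1: 2375
Selection 2: 2375 + 456 = 2831
Selection 3: 2831 + 456 = 3287
Selection 4: 3287 + 456 = 3743
Selection 5: 3743 + 456 = 4199
Selection 6: 4199 + 456 = 4655 → 4655 − 4543 = 112
Selection 7: 112 + 456 = 568
Selection 8: 568 + 456 = 1024
Selection 9: 1024 + 456 = 1480

2375, 2831, 3287, 3743, 4199, 112, 568, 1024, 1480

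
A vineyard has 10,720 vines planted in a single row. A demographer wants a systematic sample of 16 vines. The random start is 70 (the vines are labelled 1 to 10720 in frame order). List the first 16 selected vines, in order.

70, 740, 1410, 2080, 2750, 3420, 4090, 4760, 5430, 6100, 6770, 7440, 8110, 8780, 9450, 10120

k = N/n = 10720/16 = 670
vine 1: 70
vine 2: 70 + 670 = 740
vine 3: 740 + 670 = 1410
vine 4: 1410 + 670 = 2080
vine 5: 2080 + 670 = 2750
vine 6: 2750 + 670 = 3420
vine 7: 3420 + 670 = 4090
vine 8: 4090 + 670 = 4760
vine 9: 4760 + 670 = 5430
vine 10: 5430 + 670 = 6100
vine 11: 6100 + 670 = 6770
vine 12: 6770 + 670 = 7440
vine 13: 7440 + 670 = 8110
vine 14: 8110 + 670 = 8780
vine 15: 8780 + 670 = 9450
vine 16: 9450 + 670 = 10120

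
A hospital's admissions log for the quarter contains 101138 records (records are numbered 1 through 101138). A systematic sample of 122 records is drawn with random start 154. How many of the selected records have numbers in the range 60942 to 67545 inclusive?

8

k = 101138/122 = 829
First selection ≥ 60942: 154 + ⌈(60942−154)/829⌉·829 = 154 + 74×829 = 61500
Last selection ≤ 67545: 154 + ⌊(67545−154)/829⌋·829 = 154 + 81×829 = 67303
Count = 81 − 74 + 1 = 8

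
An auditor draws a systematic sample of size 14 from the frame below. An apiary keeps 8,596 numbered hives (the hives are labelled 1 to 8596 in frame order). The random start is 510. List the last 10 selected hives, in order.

k = N/n = 8596/14 = 614
5th selection = 510 + 4×614 = 2966
6th: 2966 + 614 = 3580
7th: 3580 + 614 = 4194
8th: 4194 + 614 = 4808
9th: 4808 + 614 = 5422
10th: 5422 + 614 = 6036
11th: 6036 + 614 = 6650
12th: 6650 + 614 = 7264
13th: 7264 + 614 = 7878
14th: 7878 + 614 = 8492

2966, 3580, 4194, 4808, 5422, 6036, 6650, 7264, 7878, 8492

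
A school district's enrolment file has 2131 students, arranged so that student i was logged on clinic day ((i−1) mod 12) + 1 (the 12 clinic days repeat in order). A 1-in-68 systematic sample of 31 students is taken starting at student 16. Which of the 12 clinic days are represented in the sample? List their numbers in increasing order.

4, 8, 12

Consecutive selections differ by k = 68, so their clinic day numbers differ by 68 mod 12 = 8.
gcd(68, 12) = 4, so the sample visits 12/4 = 3 distinct residues mod 12.
Start 16 is clinic day 4; the clinic days hit are 4, 8, 12.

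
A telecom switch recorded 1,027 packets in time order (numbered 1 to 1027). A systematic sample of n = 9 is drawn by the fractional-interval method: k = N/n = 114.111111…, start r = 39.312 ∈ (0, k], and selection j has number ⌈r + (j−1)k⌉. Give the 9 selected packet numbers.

j=1: r + 0k = 39.312 → ⌈·⌉ = 40
j=2: r + 1k = 153.423111… → ⌈·⌉ = 154
j=3: r + 2k = 267.534222… → ⌈·⌉ = 268
j=4: r + 3k = 381.645333… → ⌈·⌉ = 382
j=5: r + 4k = 495.756444… → ⌈·⌉ = 496
j=6: r + 5k = 609.867555… → ⌈·⌉ = 610
j=7: r + 6k = 723.978666… → ⌈·⌉ = 724
j=8: r + 7k = 838.089777… → ⌈·⌉ = 839
j=9: r + 8k = 952.200888… → ⌈·⌉ = 953

40, 154, 268, 382, 496, 610, 724, 839, 953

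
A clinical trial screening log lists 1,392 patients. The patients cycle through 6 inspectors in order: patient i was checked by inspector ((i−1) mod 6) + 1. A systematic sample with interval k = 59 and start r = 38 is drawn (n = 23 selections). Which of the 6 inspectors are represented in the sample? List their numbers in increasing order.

1, 2, 3, 4, 5, 6

Consecutive selections differ by k = 59, so their inspector numbers differ by 59 mod 6 = 5.
gcd(59, 6) = 1, so the sample visits 6/1 = 6 distinct residues mod 6.
Start 38 is inspector 2; the inspectors hit are 1, 2, 3, 4, 5, 6.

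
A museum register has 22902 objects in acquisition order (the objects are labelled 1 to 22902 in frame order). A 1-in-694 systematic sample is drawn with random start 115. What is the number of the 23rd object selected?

k = 694
23rd selection = r + (23−1)·k = 115 + 22×694 = 115 + 15268 = 15383

15383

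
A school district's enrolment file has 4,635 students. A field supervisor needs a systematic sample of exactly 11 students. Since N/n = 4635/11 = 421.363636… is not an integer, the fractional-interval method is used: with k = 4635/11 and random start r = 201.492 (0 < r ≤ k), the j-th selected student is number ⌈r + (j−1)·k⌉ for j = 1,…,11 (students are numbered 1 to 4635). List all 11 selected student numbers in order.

202, 623, 1045, 1466, 1887, 2309, 2730, 3152, 3573, 3994, 4416

j=1: r + 0k = 201.492 → ⌈·⌉ = 202
j=2: r + 1k = 622.855636… → ⌈·⌉ = 623
j=3: r + 2k = 1044.219272… → ⌈·⌉ = 1045
j=4: r + 3k = 1465.582909… → ⌈·⌉ = 1466
j=5: r + 4k = 1886.946545… → ⌈·⌉ = 1887
j=6: r + 5k = 2308.310181… → ⌈·⌉ = 2309
j=7: r + 6k = 2729.673818… → ⌈·⌉ = 2730
j=8: r + 7k = 3151.037454… → ⌈·⌉ = 3152
j=9: r + 8k = 3572.401090… → ⌈·⌉ = 3573
j=10: r + 9k = 3993.764727… → ⌈·⌉ = 3994
j=11: r + 10k = 4415.128363… → ⌈·⌉ = 4416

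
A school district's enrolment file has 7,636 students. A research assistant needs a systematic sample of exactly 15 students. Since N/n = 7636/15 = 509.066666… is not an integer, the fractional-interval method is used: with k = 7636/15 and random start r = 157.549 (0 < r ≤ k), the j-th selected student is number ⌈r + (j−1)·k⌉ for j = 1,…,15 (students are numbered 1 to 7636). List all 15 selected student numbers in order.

158, 667, 1176, 1685, 2194, 2703, 3212, 3722, 4231, 4740, 5249, 5758, 6267, 6776, 7285

j=1: r + 0k = 157.549 → ⌈·⌉ = 158
j=2: r + 1k = 666.615666… → ⌈·⌉ = 667
j=3: r + 2k = 1175.682333… → ⌈·⌉ = 1176
j=4: r + 3k = 1684.749 → ⌈·⌉ = 1685
j=5: r + 4k = 2193.815666… → ⌈·⌉ = 2194
j=6: r + 5k = 2702.882333… → ⌈·⌉ = 2703
j=7: r + 6k = 3211.949 → ⌈·⌉ = 3212
j=8: r + 7k = 3721.015666… → ⌈·⌉ = 3722
j=9: r + 8k = 4230.082333… → ⌈·⌉ = 4231
j=10: r + 9k = 4739.149 → ⌈·⌉ = 4740
j=11: r + 10k = 5248.215666… → ⌈·⌉ = 5249
j=12: r + 11k = 5757.282333… → ⌈·⌉ = 5758
j=13: r + 12k = 6266.349 → ⌈·⌉ = 6267
j=14: r + 13k = 6775.415666… → ⌈·⌉ = 6776
j=15: r + 14k = 7284.482333… → ⌈·⌉ = 7285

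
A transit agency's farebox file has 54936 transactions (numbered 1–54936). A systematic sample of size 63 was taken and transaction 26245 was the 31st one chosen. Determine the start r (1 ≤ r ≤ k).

85

k = 54936/63 = 872
r = 26245 − (31−1)×872 = 26245 − 26160 = 85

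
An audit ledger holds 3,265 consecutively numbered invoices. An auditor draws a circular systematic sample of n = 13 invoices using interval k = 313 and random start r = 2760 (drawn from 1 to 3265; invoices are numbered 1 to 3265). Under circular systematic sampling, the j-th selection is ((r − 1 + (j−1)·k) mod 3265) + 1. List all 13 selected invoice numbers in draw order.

2760, 3073, 121, 434, 747, 1060, 1373, 1686, 1999, 2312, 2625, 2938, 3251

Selection 1: 2760
Selection 2: 2760 + 313 = 3073
Selection 3: 3073 + 313 = 3386 → 3386 − 3265 = 121
Selection 4: 121 + 313 = 434
Selection 5: 434 + 313 = 747
Selection 6: 747 + 313 = 1060
Selection 7: 1060 + 313 = 1373
Selection 8: 1373 + 313 = 1686
Selection 9: 1686 + 313 = 1999
Selection 10: 1999 + 313 = 2312
Selection 11: 2312 + 313 = 2625
Selection 12: 2625 + 313 = 2938
Selection 13: 2938 + 313 = 3251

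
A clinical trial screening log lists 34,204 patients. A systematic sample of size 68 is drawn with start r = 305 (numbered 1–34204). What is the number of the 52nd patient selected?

k = 34204/68 = 503
52nd selection = r + (52−1)·k = 305 + 51×503 = 305 + 25653 = 25958

25958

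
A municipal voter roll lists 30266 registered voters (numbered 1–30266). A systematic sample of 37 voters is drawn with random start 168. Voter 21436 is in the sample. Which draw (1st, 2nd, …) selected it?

k = 30266/37 = 818
position = (21436 − 168)/818 + 1 = 21268/818 + 1 = 26 + 1 = 27

27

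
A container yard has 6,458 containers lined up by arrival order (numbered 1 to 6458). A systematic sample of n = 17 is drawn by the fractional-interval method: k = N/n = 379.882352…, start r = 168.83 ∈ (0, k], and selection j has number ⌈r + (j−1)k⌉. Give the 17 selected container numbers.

j=1: r + 0k = 168.83 → ⌈·⌉ = 169
j=2: r + 1k = 548.712352… → ⌈·⌉ = 549
j=3: r + 2k = 928.594705… → ⌈·⌉ = 929
j=4: r + 3k = 1308.477058… → ⌈·⌉ = 1309
j=5: r + 4k = 1688.359411… → ⌈·⌉ = 1689
j=6: r + 5k = 2068.241764… → ⌈·⌉ = 2069
j=7: r + 6k = 2448.124117… → ⌈·⌉ = 2449
j=8: r + 7k = 2828.006470… → ⌈·⌉ = 2829
j=9: r + 8k = 3207.888823… → ⌈·⌉ = 3208
j=10: r + 9k = 3587.771176… → ⌈·⌉ = 3588
j=11: r + 10k = 3967.653529… → ⌈·⌉ = 3968
j=12: r + 11k = 4347.535882… → ⌈·⌉ = 4348
j=13: r + 12k = 4727.418235… → ⌈·⌉ = 4728
j=14: r + 13k = 5107.300588… → ⌈·⌉ = 5108
j=15: r + 14k = 5487.182941… → ⌈·⌉ = 5488
j=16: r + 15k = 5867.065294… → ⌈·⌉ = 5868
j=17: r + 16k = 6246.947647… → ⌈·⌉ = 6247

169, 549, 929, 1309, 1689, 2069, 2449, 2829, 3208, 3588, 3968, 4348, 4728, 5108, 5488, 5868, 6247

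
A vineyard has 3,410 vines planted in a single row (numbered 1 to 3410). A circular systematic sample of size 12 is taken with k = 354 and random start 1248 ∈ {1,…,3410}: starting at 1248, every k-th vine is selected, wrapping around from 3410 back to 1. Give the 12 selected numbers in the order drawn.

Selection 1: 1248
Selection 2: 1248 + 354 = 1602
Selection 3: 1602 + 354 = 1956
Selection 4: 1956 + 354 = 2310
Selection 5: 2310 + 354 = 2664
Selection 6: 2664 + 354 = 3018
Selection 7: 3018 + 354 = 3372
Selection 8: 3372 + 354 = 3726 → 3726 − 3410 = 316
Selection 9: 316 + 354 = 670
Selection 10: 670 + 354 = 1024
Selection 11: 1024 + 354 = 1378
Selection 12: 1378 + 354 = 1732

1248, 1602, 1956, 2310, 2664, 3018, 3372, 316, 670, 1024, 1378, 1732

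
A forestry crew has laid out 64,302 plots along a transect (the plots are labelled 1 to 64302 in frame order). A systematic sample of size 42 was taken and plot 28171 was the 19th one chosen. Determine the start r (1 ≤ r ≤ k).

k = 64302/42 = 1531
r = 28171 − (19−1)×1531 = 28171 − 27558 = 613

613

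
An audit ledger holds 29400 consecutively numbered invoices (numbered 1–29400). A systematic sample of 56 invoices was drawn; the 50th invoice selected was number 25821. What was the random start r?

k = 29400/56 = 525
r = 25821 − (50−1)×525 = 25821 − 25725 = 96

96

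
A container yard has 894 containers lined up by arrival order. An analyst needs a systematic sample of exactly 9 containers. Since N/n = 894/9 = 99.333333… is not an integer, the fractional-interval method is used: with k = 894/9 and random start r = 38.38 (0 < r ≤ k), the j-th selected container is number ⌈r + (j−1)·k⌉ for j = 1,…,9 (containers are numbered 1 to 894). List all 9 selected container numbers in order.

39, 138, 238, 337, 436, 536, 635, 734, 834

j=1: r + 0k = 38.38 → ⌈·⌉ = 39
j=2: r + 1k = 137.713333… → ⌈·⌉ = 138
j=3: r + 2k = 237.046666… → ⌈·⌉ = 238
j=4: r + 3k = 336.38 → ⌈·⌉ = 337
j=5: r + 4k = 435.713333… → ⌈·⌉ = 436
j=6: r + 5k = 535.046666… → ⌈·⌉ = 536
j=7: r + 6k = 634.38 → ⌈·⌉ = 635
j=8: r + 7k = 733.713333… → ⌈·⌉ = 734
j=9: r + 8k = 833.046666… → ⌈·⌉ = 834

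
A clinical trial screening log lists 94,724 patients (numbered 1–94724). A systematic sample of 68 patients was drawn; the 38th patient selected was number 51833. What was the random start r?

292

k = 94724/68 = 1393
r = 51833 − (38−1)×1393 = 51833 − 51541 = 292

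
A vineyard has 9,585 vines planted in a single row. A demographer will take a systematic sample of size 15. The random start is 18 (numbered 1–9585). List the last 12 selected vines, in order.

k = N/n = 9585/15 = 639
4th selection = 18 + 3×639 = 1935
5th: 1935 + 639 = 2574
6th: 2574 + 639 = 3213
7th: 3213 + 639 = 3852
8th: 3852 + 639 = 4491
9th: 4491 + 639 = 5130
10th: 5130 + 639 = 5769
11th: 5769 + 639 = 6408
12th: 6408 + 639 = 7047
13th: 7047 + 639 = 7686
14th: 7686 + 639 = 8325
15th: 8325 + 639 = 8964

1935, 2574, 3213, 3852, 4491, 5130, 5769, 6408, 7047, 7686, 8325, 8964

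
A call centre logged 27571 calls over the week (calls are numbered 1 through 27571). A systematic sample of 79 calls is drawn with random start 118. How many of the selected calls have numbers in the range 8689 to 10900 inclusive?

6

k = 27571/79 = 349
First selection ≥ 8689: 118 + ⌈(8689−118)/349⌉·349 = 118 + 25×349 = 8843
Last selection ≤ 10900: 118 + ⌊(10900−118)/349⌋·349 = 118 + 30×349 = 10588
Count = 30 − 25 + 1 = 6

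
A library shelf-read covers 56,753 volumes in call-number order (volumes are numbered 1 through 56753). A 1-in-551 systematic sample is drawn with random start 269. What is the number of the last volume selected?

k = 551
103rd selection = r + (103−1)·k = 269 + 102×551 = 269 + 56202 = 56471

56471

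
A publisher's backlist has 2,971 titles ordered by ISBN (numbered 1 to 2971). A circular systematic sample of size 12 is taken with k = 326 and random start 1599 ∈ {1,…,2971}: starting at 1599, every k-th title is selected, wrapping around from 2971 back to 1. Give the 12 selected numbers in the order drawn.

1599, 1925, 2251, 2577, 2903, 258, 584, 910, 1236, 1562, 1888, 2214

Selection 1: 1599
Selection 2: 1599 + 326 = 1925
Selection 3: 1925 + 326 = 2251
Selection 4: 2251 + 326 = 2577
Selection 5: 2577 + 326 = 2903
Selection 6: 2903 + 326 = 3229 → 3229 − 2971 = 258
Selection 7: 258 + 326 = 584
Selection 8: 584 + 326 = 910
Selection 9: 910 + 326 = 1236
Selection 10: 1236 + 326 = 1562
Selection 11: 1562 + 326 = 1888
Selection 12: 1888 + 326 = 2214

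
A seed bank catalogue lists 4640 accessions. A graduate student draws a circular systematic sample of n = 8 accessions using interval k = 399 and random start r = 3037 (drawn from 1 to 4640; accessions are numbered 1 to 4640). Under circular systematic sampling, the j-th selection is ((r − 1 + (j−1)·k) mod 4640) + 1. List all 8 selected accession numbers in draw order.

3037, 3436, 3835, 4234, 4633, 392, 791, 1190

Selection 1: 3037
Selection 2: 3037 + 399 = 3436
Selection 3: 3436 + 399 = 3835
Selection 4: 3835 + 399 = 4234
Selection 5: 4234 + 399 = 4633
Selection 6: 4633 + 399 = 5032 → 5032 − 4640 = 392
Selection 7: 392 + 399 = 791
Selection 8: 791 + 399 = 1190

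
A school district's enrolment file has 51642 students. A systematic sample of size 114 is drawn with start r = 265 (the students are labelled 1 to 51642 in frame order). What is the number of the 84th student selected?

k = 51642/114 = 453
84th selection = r + (84−1)·k = 265 + 83×453 = 265 + 37599 = 37864

37864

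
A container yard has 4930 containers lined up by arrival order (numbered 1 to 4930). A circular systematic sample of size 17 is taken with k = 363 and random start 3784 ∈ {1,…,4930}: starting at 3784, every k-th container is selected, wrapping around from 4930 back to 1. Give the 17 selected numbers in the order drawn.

3784, 4147, 4510, 4873, 306, 669, 1032, 1395, 1758, 2121, 2484, 2847, 3210, 3573, 3936, 4299, 4662

Selection 1: 3784
Selection 2: 3784 + 363 = 4147
Selection 3: 4147 + 363 = 4510
Selection 4: 4510 + 363 = 4873
Selection 5: 4873 + 363 = 5236 → 5236 − 4930 = 306
Selection 6: 306 + 363 = 669
Selection 7: 669 + 363 = 1032
Selection 8: 1032 + 363 = 1395
Selection 9: 1395 + 363 = 1758
Selection 10: 1758 + 363 = 2121
Selection 11: 2121 + 363 = 2484
Selection 12: 2484 + 363 = 2847
Selection 13: 2847 + 363 = 3210
Selection 14: 3210 + 363 = 3573
Selection 15: 3573 + 363 = 3936
Selection 16: 3936 + 363 = 4299
Selection 17: 4299 + 363 = 4662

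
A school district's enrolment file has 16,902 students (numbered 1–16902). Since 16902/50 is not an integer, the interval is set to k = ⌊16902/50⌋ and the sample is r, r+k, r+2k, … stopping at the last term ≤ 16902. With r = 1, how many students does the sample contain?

k = ⌊16902/50⌋ = 338
Achieved size = ⌊(16902 − 1)/338⌋ + 1 = ⌊16901/338⌋ + 1 = 50 + 1 = 51
(last selection: 1 + 50×338 = 16901 ≤ 16902; next would be 17239 > 16902)

51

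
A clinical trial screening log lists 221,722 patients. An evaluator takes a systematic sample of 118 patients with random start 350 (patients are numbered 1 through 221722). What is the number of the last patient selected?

220193

k = 221722/118 = 1879
118th selection = r + (118−1)·k = 350 + 117×1879 = 350 + 219843 = 220193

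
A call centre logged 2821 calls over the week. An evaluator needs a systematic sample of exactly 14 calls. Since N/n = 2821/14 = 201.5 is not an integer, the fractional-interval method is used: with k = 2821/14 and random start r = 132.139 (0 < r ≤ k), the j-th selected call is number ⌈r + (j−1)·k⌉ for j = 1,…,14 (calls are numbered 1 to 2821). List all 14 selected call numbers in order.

j=1: r + 0k = 132.139 → ⌈·⌉ = 133
j=2: r + 1k = 333.639 → ⌈·⌉ = 334
j=3: r + 2k = 535.139 → ⌈·⌉ = 536
j=4: r + 3k = 736.639 → ⌈·⌉ = 737
j=5: r + 4k = 938.139 → ⌈·⌉ = 939
j=6: r + 5k = 1139.639 → ⌈·⌉ = 1140
j=7: r + 6k = 1341.139 → ⌈·⌉ = 1342
j=8: r + 7k = 1542.639 → ⌈·⌉ = 1543
j=9: r + 8k = 1744.139 → ⌈·⌉ = 1745
j=10: r + 9k = 1945.639 → ⌈·⌉ = 1946
j=11: r + 10k = 2147.139 → ⌈·⌉ = 2148
j=12: r + 11k = 2348.639 → ⌈·⌉ = 2349
j=13: r + 12k = 2550.139 → ⌈·⌉ = 2551
j=14: r + 13k = 2751.639 → ⌈·⌉ = 2752

133, 334, 536, 737, 939, 1140, 1342, 1543, 1745, 1946, 2148, 2349, 2551, 2752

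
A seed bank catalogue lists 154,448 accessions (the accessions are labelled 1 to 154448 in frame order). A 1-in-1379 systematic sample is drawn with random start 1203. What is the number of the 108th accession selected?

k = 1379
108th selection = r + (108−1)·k = 1203 + 107×1379 = 1203 + 147553 = 148756

148756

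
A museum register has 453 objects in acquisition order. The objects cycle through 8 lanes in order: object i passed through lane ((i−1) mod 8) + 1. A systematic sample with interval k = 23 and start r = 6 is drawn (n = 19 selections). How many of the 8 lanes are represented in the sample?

8

Consecutive selections differ by k = 23, so their lane numbers differ by 23 mod 8 = 7.
gcd(23, 8) = 1, so the sample visits 8/1 = 8 distinct residues mod 8.
Start 6 is lane 6; the lanes hit are 1, 2, 3, 4, 5, 6, 7, 8.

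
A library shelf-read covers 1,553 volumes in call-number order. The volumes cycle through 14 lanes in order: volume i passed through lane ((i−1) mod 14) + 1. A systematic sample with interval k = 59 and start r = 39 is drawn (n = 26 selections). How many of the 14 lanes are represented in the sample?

14

Consecutive selections differ by k = 59, so their lane numbers differ by 59 mod 14 = 3.
gcd(59, 14) = 1, so the sample visits 14/1 = 14 distinct residues mod 14.
Start 39 is lane 11; the lanes hit are 1, 2, 3, 4, 5, 6, 7, 8, 9, 10, 11, 12, 13, 14.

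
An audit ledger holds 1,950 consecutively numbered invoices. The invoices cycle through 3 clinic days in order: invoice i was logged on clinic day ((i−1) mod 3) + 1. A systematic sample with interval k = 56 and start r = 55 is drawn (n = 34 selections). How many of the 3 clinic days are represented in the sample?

Consecutive selections differ by k = 56, so their clinic day numbers differ by 56 mod 3 = 2.
gcd(56, 3) = 1, so the sample visits 3/1 = 3 distinct residues mod 3.
Start 55 is clinic day 1; the clinic days hit are 1, 2, 3.

3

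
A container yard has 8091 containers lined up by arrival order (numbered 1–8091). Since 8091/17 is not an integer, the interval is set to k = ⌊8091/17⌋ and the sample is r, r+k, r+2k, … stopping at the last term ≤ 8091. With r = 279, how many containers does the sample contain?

17

k = ⌊8091/17⌋ = 475
Achieved size = ⌊(8091 − 279)/475⌋ + 1 = ⌊7812/475⌋ + 1 = 16 + 1 = 17
(last selection: 279 + 16×475 = 7879 ≤ 8091; next would be 8354 > 8091)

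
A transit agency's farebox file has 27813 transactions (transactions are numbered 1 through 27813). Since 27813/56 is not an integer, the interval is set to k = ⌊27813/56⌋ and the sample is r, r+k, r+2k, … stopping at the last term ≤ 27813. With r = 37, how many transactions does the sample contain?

k = ⌊27813/56⌋ = 496
Achieved size = ⌊(27813 − 37)/496⌋ + 1 = ⌊27776/496⌋ + 1 = 56 + 1 = 57
(last selection: 37 + 56×496 = 27813 ≤ 27813; next would be 28309 > 27813)

57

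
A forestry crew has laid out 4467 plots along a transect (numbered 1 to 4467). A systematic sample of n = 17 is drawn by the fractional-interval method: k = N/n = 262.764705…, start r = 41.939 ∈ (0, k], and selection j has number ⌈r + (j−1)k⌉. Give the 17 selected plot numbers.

42, 305, 568, 831, 1093, 1356, 1619, 1882, 2145, 2407, 2670, 2933, 3196, 3458, 3721, 3984, 4247

j=1: r + 0k = 41.939 → ⌈·⌉ = 42
j=2: r + 1k = 304.703705… → ⌈·⌉ = 305
j=3: r + 2k = 567.468411… → ⌈·⌉ = 568
j=4: r + 3k = 830.233117… → ⌈·⌉ = 831
j=5: r + 4k = 1092.997823… → ⌈·⌉ = 1093
j=6: r + 5k = 1355.762529… → ⌈·⌉ = 1356
j=7: r + 6k = 1618.527235… → ⌈·⌉ = 1619
j=8: r + 7k = 1881.291941… → ⌈·⌉ = 1882
j=9: r + 8k = 2144.056647… → ⌈·⌉ = 2145
j=10: r + 9k = 2406.821352… → ⌈·⌉ = 2407
j=11: r + 10k = 2669.586058… → ⌈·⌉ = 2670
j=12: r + 11k = 2932.350764… → ⌈·⌉ = 2933
j=13: r + 12k = 3195.115470… → ⌈·⌉ = 3196
j=14: r + 13k = 3457.880176… → ⌈·⌉ = 3458
j=15: r + 14k = 3720.644882… → ⌈·⌉ = 3721
j=16: r + 15k = 3983.409588… → ⌈·⌉ = 3984
j=17: r + 16k = 4246.174294… → ⌈·⌉ = 4247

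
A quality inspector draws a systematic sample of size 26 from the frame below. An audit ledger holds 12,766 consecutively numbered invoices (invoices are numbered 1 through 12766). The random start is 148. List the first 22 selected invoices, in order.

148, 639, 1130, 1621, 2112, 2603, 3094, 3585, 4076, 4567, 5058, 5549, 6040, 6531, 7022, 7513, 8004, 8495, 8986, 9477, 9968, 10459

k = N/n = 12766/26 = 491
invoice 1: 148
invoice 2: 148 + 491 = 639
invoice 3: 639 + 491 = 1130
invoice 4: 1130 + 491 = 1621
invoice 5: 1621 + 491 = 2112
invoice 6: 2112 + 491 = 2603
invoice 7: 2603 + 491 = 3094
invoice 8: 3094 + 491 = 3585
invoice 9: 3585 + 491 = 4076
invoice 10: 4076 + 491 = 4567
invoice 11: 4567 + 491 = 5058
invoice 12: 5058 + 491 = 5549
invoice 13: 5549 + 491 = 6040
invoice 14: 6040 + 491 = 6531
invoice 15: 6531 + 491 = 7022
invoice 16: 7022 + 491 = 7513
invoice 17: 7513 + 491 = 8004
invoice 18: 8004 + 491 = 8495
invoice 19: 8495 + 491 = 8986
invoice 20: 8986 + 491 = 9477
invoice 21: 9477 + 491 = 9968
invoice 22: 9968 + 491 = 10459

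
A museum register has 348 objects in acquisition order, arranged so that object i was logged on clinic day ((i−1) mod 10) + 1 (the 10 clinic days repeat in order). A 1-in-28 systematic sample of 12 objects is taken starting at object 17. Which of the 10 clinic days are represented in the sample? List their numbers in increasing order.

1, 3, 5, 7, 9

Consecutive selections differ by k = 28, so their clinic day numbers differ by 28 mod 10 = 8.
gcd(28, 10) = 2, so the sample visits 10/2 = 5 distinct residues mod 10.
Start 17 is clinic day 7; the clinic days hit are 1, 3, 5, 7, 9.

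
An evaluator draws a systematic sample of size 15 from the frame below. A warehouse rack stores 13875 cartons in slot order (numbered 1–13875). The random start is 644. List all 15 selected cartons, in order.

644, 1569, 2494, 3419, 4344, 5269, 6194, 7119, 8044, 8969, 9894, 10819, 11744, 12669, 13594

k = N/n = 13875/15 = 925
carton 1: 644
carton 2: 644 + 925 = 1569
carton 3: 1569 + 925 = 2494
carton 4: 2494 + 925 = 3419
carton 5: 3419 + 925 = 4344
carton 6: 4344 + 925 = 5269
carton 7: 5269 + 925 = 6194
carton 8: 6194 + 925 = 7119
carton 9: 7119 + 925 = 8044
carton 10: 8044 + 925 = 8969
carton 11: 8969 + 925 = 9894
carton 12: 9894 + 925 = 10819
carton 13: 10819 + 925 = 11744
carton 14: 11744 + 925 = 12669
carton 15: 12669 + 925 = 13594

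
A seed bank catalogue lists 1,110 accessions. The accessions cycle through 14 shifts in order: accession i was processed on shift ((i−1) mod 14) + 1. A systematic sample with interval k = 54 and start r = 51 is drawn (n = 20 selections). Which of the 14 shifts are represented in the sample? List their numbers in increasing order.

1, 3, 5, 7, 9, 11, 13

Consecutive selections differ by k = 54, so their shift numbers differ by 54 mod 14 = 12.
gcd(54, 14) = 2, so the sample visits 14/2 = 7 distinct residues mod 14.
Start 51 is shift 9; the shifts hit are 1, 3, 5, 7, 9, 11, 13.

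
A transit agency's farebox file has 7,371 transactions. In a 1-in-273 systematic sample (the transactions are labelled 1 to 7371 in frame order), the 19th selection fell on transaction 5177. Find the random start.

263

k = 273
r = 5177 − (19−1)×273 = 5177 − 4914 = 263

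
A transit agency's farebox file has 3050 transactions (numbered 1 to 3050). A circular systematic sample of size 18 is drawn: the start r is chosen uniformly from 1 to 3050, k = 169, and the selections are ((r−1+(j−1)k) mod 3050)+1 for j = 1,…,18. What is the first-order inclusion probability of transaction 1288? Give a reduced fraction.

For each position j, as r ranges over 1…3050 the j-th selection hits every transaction exactly once, so transaction 1288 is selected for exactly 18 of the 3050 starts.
Inclusion probability = 18/3050 = 9/1525.

9/1525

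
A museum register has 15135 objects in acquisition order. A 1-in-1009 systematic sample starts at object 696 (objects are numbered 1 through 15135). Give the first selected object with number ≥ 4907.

5741

k = 1009
Steps past start: ⌈(4907 − 696)/1009⌉ = ⌈4211/1009⌉ = 5
Selected object: 696 + 5×1009 = 5741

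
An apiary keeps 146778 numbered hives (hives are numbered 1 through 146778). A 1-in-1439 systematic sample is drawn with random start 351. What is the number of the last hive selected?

k = 1439
102nd selection = r + (102−1)·k = 351 + 101×1439 = 351 + 145339 = 145690

145690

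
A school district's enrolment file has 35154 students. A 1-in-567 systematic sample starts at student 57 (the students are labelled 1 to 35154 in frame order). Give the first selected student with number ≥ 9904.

10263

k = 567
Steps past start: ⌈(9904 − 57)/567⌉ = ⌈9847/567⌉ = 18
Selected student: 57 + 18×567 = 10263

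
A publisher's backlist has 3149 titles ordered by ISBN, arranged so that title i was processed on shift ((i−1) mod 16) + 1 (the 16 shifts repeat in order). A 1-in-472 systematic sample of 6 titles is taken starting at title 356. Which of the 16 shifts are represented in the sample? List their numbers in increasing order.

4, 12

Consecutive selections differ by k = 472, so their shift numbers differ by 472 mod 16 = 8.
gcd(472, 16) = 8, so the sample visits 16/8 = 2 distinct residues mod 16.
Start 356 is shift 4; the shifts hit are 4, 12.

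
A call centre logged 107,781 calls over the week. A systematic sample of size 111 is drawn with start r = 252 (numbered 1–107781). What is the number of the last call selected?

107062

k = 107781/111 = 971
111th selection = r + (111−1)·k = 252 + 110×971 = 252 + 106810 = 107062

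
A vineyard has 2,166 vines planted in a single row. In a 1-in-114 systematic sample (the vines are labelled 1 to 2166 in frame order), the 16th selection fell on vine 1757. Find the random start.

47

k = 114
r = 1757 − (16−1)×114 = 1757 − 1710 = 47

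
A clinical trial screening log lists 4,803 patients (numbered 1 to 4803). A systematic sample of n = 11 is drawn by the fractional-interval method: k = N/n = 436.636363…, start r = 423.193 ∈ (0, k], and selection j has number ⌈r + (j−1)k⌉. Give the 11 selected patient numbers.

j=1: r + 0k = 423.193 → ⌈·⌉ = 424
j=2: r + 1k = 859.829363… → ⌈·⌉ = 860
j=3: r + 2k = 1296.465727… → ⌈·⌉ = 1297
j=4: r + 3k = 1733.102090… → ⌈·⌉ = 1734
j=5: r + 4k = 2169.738454… → ⌈·⌉ = 2170
j=6: r + 5k = 2606.374818… → ⌈·⌉ = 2607
j=7: r + 6k = 3043.011181… → ⌈·⌉ = 3044
j=8: r + 7k = 3479.647545… → ⌈·⌉ = 3480
j=9: r + 8k = 3916.283909… → ⌈·⌉ = 3917
j=10: r + 9k = 4352.920272… → ⌈·⌉ = 4353
j=11: r + 10k = 4789.556636… → ⌈·⌉ = 4790

424, 860, 1297, 1734, 2170, 2607, 3044, 3480, 3917, 4353, 4790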